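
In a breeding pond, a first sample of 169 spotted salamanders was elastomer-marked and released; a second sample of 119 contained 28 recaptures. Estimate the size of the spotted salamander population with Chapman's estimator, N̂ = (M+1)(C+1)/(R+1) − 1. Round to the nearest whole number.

N ≈ 702

N̂ = (169+1)(119+1)/(28+1) − 1 = 170·120/29 − 1
= 20400/29 − 1 ≈ 703.4 − 1 ≈ 702.4 → 702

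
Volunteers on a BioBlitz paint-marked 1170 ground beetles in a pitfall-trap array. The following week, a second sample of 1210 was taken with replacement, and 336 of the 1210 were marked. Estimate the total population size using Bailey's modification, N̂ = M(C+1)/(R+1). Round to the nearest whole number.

N̂ = 1170·(1210+1)/(336+1) = 1170·1211/337 = 1416870/337 ≈ 4204.4 → 4204

N ≈ 4204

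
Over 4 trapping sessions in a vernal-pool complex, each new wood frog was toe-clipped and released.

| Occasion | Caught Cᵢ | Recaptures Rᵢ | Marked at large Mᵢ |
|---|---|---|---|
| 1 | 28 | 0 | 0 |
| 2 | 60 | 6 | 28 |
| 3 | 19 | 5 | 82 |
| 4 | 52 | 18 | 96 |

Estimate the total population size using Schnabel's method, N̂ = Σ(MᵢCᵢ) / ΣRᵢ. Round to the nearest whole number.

Σ MᵢCᵢ = 0·28 + 28·60 + 82·19 + 96·52 = 0 + 1680 + 1558 + 4992 = 8230
Σ Rᵢ = 0 + 6 + 5 + 18 = 29
N̂ = 8230 / 29 ≈ 283.8 → 284

N ≈ 284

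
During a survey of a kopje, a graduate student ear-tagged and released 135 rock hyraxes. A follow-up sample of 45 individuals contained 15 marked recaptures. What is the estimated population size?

N = 405

Lincoln-Petersen assumes M/N = R/C, so N = M·C / R.
N = (135 × 45) / 15 = 6075 / 15 = 405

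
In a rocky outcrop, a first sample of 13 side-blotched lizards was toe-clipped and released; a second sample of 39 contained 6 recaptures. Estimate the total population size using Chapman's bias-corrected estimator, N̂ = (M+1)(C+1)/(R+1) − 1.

N̂ = (13+1)(39+1)/(6+1) − 1 = 14·40/7 − 1
= 560/7 − 1 = 80 − 1 = 79

N = 79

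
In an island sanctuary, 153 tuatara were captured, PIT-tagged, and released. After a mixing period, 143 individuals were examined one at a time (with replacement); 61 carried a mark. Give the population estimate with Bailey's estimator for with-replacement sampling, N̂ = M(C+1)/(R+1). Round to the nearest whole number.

N ≈ 355

N̂ = 153·(143+1)/(61+1) = 153·144/62 = 22032/62 ≈ 355.4 → 355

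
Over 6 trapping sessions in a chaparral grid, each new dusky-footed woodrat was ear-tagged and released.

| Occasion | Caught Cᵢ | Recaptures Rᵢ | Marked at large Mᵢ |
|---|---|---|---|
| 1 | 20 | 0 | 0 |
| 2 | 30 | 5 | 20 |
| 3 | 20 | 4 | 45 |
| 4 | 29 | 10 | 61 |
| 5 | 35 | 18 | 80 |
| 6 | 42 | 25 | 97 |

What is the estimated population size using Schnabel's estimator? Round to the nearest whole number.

Σ MᵢCᵢ = 0·20 + 20·30 + 45·20 + 61·29 + 80·35 + 97·42 = 0 + 600 + 900 + 1769 + 2800 + 4074 = 10143
Σ Rᵢ = 0 + 5 + 4 + 10 + 18 + 25 = 62
N̂ = 10143 / 62 ≈ 163.6 → 164

N ≈ 164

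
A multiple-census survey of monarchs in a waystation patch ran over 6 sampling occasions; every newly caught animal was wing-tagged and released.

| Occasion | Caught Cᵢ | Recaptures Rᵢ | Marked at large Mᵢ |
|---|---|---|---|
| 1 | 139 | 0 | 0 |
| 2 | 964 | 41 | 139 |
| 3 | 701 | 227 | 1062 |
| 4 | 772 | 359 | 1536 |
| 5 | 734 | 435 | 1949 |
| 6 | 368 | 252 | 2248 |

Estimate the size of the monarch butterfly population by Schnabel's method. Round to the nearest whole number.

N ≈ 3289

Σ MᵢCᵢ = 0·139 + 139·964 + 1062·701 + 1536·772 + 1949·734 + 2248·368 = 0 + 133996 + 744462 + 1185792 + 1430566 + 827264 = 4322080
Σ Rᵢ = 0 + 41 + 227 + 359 + 435 + 252 = 1314
N̂ = 4322080 / 1314 ≈ 3289.3 → 3289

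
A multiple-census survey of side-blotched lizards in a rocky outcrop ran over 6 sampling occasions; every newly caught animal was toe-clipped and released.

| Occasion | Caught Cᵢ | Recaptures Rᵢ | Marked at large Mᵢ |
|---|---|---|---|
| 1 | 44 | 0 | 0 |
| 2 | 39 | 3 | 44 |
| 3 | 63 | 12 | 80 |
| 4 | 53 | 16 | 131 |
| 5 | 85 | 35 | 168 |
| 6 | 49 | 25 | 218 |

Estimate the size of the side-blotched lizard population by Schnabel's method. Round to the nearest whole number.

N ≈ 425

Σ MᵢCᵢ = 0·44 + 44·39 + 80·63 + 131·53 + 168·85 + 218·49 = 0 + 1716 + 5040 + 6943 + 14280 + 10682 = 38661
Σ Rᵢ = 0 + 3 + 12 + 16 + 35 + 25 = 91
N̂ = 38661 / 91 ≈ 424.8 → 425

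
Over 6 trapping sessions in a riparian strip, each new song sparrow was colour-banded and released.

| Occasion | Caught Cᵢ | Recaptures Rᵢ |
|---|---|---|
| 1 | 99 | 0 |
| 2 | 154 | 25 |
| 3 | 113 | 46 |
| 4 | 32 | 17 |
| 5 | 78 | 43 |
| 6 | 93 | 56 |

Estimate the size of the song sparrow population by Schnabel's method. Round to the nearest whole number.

Marked at large before each occasion: Mᵢ = Σⱼ<ᵢ (Cⱼ − Rⱼ) → M1=0, M2=99, M3=228, M4=295, M5=310, M6=345
Σ MᵢCᵢ = 0·99 + 99·154 + 228·113 + 295·32 + 310·78 + 345·93 = 0 + 15246 + 25764 + 9440 + 24180 + 32085 = 106715
Σ Rᵢ = 0 + 25 + 46 + 17 + 43 + 56 = 187
N̂ = 106715 / 187 ≈ 570.7 → 571

N ≈ 571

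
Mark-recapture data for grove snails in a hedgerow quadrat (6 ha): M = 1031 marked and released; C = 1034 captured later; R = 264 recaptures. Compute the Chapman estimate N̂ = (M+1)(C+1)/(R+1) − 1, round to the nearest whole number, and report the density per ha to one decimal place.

density ≈ 671.7 grove snails per ha

N̂ = 1032·1035/265 − 1 = 1068120/265 − 1 ≈ 4029.6 → 4030
Density = N̂ / area = 4030 / 6 ≈ 671.67 → 671.7 per ha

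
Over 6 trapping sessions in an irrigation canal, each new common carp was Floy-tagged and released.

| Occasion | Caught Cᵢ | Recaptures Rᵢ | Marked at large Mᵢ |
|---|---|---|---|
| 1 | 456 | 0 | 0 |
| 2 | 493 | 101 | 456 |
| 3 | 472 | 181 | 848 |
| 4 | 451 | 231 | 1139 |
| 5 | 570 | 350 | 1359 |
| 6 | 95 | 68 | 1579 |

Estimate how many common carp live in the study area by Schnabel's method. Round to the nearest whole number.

N ≈ 2216

Σ MᵢCᵢ = 0·456 + 456·493 + 848·472 + 1139·451 + 1359·570 + 1579·95 = 0 + 224808 + 400256 + 513689 + 774630 + 150005 = 2063388
Σ Rᵢ = 0 + 101 + 181 + 231 + 350 + 68 = 931
N̂ = 2063388 / 931 ≈ 2216.3 → 2216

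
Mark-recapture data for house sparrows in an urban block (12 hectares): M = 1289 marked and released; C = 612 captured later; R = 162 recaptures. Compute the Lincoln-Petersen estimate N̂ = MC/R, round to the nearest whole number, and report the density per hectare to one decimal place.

N̂ = 1289·612/162 = 788868/162 ≈ 4869.6 → 4870
Density = N̂ / area = 4870 / 12 ≈ 405.83 → 405.8 per hectare

density ≈ 405.8 house sparrows per hectare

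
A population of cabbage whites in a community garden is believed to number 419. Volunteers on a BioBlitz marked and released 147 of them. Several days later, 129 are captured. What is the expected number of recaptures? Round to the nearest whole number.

expected recaptures ≈ 45

The marked fraction of the population is 147/419, so in a sample of 129 expect C·(M/N) marked.
E[R] = 147 × 129 / 419 = 18963 / 419 ≈ 45.3 → 45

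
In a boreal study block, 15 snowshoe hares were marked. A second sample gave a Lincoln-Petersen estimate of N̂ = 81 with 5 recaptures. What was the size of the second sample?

C = 27

From N = M·C/R: C = N·R / M = 81·5 / 15 = 405 / 15 = 27.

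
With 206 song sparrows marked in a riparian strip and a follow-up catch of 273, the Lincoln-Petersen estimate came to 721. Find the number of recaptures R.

From N = M·C/R: R = M·C / N = 206·273 / 721 = 56238 / 721 = 78.

R = 78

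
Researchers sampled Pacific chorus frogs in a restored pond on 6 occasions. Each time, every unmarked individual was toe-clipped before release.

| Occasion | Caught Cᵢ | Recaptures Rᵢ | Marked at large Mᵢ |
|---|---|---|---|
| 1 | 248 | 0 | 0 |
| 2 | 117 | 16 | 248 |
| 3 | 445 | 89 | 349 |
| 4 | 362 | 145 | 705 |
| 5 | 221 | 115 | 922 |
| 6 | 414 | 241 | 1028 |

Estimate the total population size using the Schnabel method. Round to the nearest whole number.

Σ MᵢCᵢ = 0·248 + 248·117 + 349·445 + 705·362 + 922·221 + 1028·414 = 0 + 29016 + 155305 + 255210 + 203762 + 425592 = 1068885
Σ Rᵢ = 0 + 16 + 89 + 145 + 115 + 241 = 606
N̂ = 1068885 / 606 ≈ 1763.8 → 1764

N ≈ 1764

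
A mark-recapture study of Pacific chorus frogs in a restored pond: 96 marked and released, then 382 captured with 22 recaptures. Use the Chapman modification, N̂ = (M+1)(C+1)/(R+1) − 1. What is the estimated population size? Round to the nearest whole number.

N̂ = (96+1)(382+1)/(22+1) − 1 = 97·383/23 − 1
= 37151/23 − 1 ≈ 1615.3 − 1 ≈ 1614.3 → 1614

N ≈ 1614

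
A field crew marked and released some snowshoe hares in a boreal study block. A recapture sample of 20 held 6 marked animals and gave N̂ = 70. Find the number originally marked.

M = 21

From N = M·C/R: M = N·R / C = 70·6 / 20 = 420 / 20 = 21.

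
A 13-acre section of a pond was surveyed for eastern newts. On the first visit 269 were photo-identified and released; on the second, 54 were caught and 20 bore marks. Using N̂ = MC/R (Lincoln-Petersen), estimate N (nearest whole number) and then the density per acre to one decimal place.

N̂ = 269·54/20 = 14526/20 ≈ 726.3 → 726
Density = N̂ / area = 726 / 13 ≈ 55.846 → 55.8 per acre

density ≈ 55.8 eastern newts per acre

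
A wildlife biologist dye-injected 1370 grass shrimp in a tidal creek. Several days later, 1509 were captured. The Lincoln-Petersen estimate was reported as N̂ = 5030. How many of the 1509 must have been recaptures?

R = 411

From N = M·C/R: R = M·C / N = 1370·1509 / 5030 = 2067330 / 5030 = 411.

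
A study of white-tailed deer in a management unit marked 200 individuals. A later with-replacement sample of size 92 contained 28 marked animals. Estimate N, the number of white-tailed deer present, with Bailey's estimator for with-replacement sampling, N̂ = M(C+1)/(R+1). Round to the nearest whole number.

N̂ = 200·(92+1)/(28+1) = 200·93/29 = 18600/29 ≈ 641.4 → 641

N ≈ 641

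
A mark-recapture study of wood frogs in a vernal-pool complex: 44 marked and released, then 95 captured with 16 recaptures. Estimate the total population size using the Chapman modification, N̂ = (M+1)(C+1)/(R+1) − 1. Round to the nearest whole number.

N̂ = (44+1)(95+1)/(16+1) − 1 = 45·96/17 − 1
= 4320/17 − 1 ≈ 254.1 − 1 ≈ 253.1 → 253

N ≈ 253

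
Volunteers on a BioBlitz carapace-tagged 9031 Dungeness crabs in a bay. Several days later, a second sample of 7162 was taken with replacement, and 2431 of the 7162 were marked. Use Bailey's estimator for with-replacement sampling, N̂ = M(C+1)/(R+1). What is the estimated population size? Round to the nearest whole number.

N̂ = 9031·(7162+1)/(2431+1) = 9031·7163/2432 = 64689053/2432 ≈ 26599.1 → 26599

N ≈ 26,599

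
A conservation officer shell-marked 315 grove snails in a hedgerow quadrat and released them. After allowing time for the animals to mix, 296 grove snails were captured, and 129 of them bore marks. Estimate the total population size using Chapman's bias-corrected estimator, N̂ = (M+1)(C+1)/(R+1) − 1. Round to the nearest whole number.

N ≈ 721

N̂ = (315+1)(296+1)/(129+1) − 1 = 316·297/130 − 1
= 93852/130 − 1 ≈ 721.9 − 1 ≈ 720.9 → 721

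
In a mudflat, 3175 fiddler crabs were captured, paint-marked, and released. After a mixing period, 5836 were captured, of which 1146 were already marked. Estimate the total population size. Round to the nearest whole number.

If marked individuals mix randomly, R/C ≈ M/N, giving N ≈ M·C/R.
N = (3175 × 5836) / 1146 = 18529300 / 1146 ≈ 16168.7 → 16169

N ≈ 16,169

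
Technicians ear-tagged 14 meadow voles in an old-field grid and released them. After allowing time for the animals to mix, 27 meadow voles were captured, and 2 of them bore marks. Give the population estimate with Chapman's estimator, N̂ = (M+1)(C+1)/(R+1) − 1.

N̂ = (14+1)(27+1)/(2+1) − 1 = 15·28/3 − 1
= 420/3 − 1 = 140 − 1 = 139

N = 139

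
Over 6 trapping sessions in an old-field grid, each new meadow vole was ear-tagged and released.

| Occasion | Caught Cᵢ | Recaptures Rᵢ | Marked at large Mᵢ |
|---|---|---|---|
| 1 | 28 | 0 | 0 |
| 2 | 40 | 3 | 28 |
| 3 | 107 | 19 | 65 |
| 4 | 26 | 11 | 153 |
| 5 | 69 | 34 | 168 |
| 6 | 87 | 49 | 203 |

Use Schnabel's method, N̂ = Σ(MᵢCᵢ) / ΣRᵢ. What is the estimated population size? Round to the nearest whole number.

Σ MᵢCᵢ = 0·28 + 28·40 + 65·107 + 153·26 + 168·69 + 203·87 = 0 + 1120 + 6955 + 3978 + 11592 + 17661 = 41306
Σ Rᵢ = 0 + 3 + 19 + 11 + 34 + 49 = 116
N̂ = 41306 / 116 ≈ 356.1 → 356

N ≈ 356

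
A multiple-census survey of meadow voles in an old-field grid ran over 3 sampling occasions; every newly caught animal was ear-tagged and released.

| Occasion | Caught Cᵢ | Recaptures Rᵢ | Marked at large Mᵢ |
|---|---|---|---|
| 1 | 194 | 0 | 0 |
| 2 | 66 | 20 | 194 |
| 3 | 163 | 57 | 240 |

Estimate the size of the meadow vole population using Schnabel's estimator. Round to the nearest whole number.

N ≈ 674

Σ MᵢCᵢ = 0·194 + 194·66 + 240·163 = 0 + 12804 + 39120 = 51924
Σ Rᵢ = 0 + 20 + 57 = 77
N̂ = 51924 / 77 ≈ 674.3 → 674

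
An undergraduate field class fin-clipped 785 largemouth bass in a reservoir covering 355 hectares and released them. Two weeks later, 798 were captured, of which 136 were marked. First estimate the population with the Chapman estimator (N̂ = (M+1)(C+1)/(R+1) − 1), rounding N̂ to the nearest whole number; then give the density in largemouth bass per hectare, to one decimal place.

density ≈ 12.9 largemouth bass per hectare

N̂ = 786·799/137 − 1 = 628014/137 − 1 ≈ 4583.0 → 4583
Density = N̂ / area = 4583 / 355 ≈ 12.91 → 12.9 per hectare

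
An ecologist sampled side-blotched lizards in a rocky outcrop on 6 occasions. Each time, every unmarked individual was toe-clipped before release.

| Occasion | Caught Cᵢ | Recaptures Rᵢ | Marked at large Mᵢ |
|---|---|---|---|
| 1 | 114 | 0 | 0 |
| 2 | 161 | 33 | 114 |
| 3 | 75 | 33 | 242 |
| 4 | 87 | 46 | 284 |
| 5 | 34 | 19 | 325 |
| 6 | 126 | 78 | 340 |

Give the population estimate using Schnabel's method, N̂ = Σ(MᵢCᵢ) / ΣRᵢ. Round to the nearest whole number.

Σ MᵢCᵢ = 0·114 + 114·161 + 242·75 + 284·87 + 325·34 + 340·126 = 0 + 18354 + 18150 + 24708 + 11050 + 42840 = 115102
Σ Rᵢ = 0 + 33 + 33 + 46 + 19 + 78 = 209
N̂ = 115102 / 209 ≈ 550.7 → 551

N ≈ 551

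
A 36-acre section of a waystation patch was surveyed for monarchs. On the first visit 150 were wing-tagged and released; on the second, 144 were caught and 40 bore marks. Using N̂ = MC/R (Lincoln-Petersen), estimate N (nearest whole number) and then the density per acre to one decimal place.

density ≈ 15.0 monarchs per acre

N̂ = 150·144/40 = 21600/40 = 540
Density = N̂ / area = 540 / 36 = 15.0 per acre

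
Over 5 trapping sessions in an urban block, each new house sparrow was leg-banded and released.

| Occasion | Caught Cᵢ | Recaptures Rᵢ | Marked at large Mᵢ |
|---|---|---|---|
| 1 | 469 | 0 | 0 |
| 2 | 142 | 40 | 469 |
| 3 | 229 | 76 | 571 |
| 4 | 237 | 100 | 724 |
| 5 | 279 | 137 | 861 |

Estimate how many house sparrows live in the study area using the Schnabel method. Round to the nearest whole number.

Σ MᵢCᵢ = 0·469 + 469·142 + 571·229 + 724·237 + 861·279 = 0 + 66598 + 130759 + 171588 + 240219 = 609164
Σ Rᵢ = 0 + 40 + 76 + 100 + 137 = 353
N̂ = 609164 / 353 ≈ 1725.7 → 1726

N ≈ 1726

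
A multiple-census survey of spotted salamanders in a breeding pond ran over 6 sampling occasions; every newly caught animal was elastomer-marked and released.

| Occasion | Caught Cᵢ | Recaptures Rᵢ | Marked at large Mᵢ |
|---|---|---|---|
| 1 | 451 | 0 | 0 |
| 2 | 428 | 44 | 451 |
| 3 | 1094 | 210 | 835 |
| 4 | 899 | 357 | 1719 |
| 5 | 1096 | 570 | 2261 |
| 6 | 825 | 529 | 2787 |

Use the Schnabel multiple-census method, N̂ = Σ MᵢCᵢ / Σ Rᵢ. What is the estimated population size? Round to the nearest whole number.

N ≈ 4345

Σ MᵢCᵢ = 0·451 + 451·428 + 835·1094 + 1719·899 + 2261·1096 + 2787·825 = 0 + 193028 + 913490 + 1545381 + 2478056 + 2299275 = 7429230
Σ Rᵢ = 0 + 44 + 210 + 357 + 570 + 529 = 1710
N̂ = 7429230 / 1710 ≈ 4344.6 → 4345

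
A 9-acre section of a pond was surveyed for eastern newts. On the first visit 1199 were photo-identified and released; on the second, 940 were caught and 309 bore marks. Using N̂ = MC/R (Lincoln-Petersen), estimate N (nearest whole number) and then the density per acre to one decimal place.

density ≈ 405.2 eastern newts per acre

N̂ = 1199·940/309 = 1127060/309 ≈ 3647.4 → 3647
Density = N̂ / area = 3647 / 9 ≈ 405.22 → 405.2 per acre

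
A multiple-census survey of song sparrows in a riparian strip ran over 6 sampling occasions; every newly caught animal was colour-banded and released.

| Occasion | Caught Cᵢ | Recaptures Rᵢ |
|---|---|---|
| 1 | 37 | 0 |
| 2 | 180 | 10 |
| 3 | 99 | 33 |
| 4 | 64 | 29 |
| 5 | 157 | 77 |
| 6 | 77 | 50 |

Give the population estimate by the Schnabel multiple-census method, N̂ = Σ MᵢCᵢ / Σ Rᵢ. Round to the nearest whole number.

N ≈ 617

Marked at large before each occasion: Mᵢ = Σⱼ<ᵢ (Cⱼ − Rⱼ) → M1=0, M2=37, M3=207, M4=273, M5=308, M6=388
Σ MᵢCᵢ = 0·37 + 37·180 + 207·99 + 273·64 + 308·157 + 388·77 = 0 + 6660 + 20493 + 17472 + 48356 + 29876 = 122857
Σ Rᵢ = 0 + 10 + 33 + 29 + 77 + 50 = 199
N̂ = 122857 / 199 ≈ 617.4 → 617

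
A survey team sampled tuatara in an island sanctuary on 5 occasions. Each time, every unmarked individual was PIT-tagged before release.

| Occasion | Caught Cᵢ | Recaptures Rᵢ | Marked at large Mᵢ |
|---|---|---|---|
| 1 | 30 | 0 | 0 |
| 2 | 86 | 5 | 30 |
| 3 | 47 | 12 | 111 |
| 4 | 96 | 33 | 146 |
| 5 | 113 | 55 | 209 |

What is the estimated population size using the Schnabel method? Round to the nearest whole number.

Σ MᵢCᵢ = 0·30 + 30·86 + 111·47 + 146·96 + 209·113 = 0 + 2580 + 5217 + 14016 + 23617 = 45430
Σ Rᵢ = 0 + 5 + 12 + 33 + 55 = 105
N̂ = 45430 / 105 ≈ 432.7 → 433

N ≈ 433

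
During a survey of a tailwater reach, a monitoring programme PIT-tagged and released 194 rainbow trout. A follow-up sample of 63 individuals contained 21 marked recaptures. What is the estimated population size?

N = 582

N = (194 × 63) / 21 = 12222 / 21 = 582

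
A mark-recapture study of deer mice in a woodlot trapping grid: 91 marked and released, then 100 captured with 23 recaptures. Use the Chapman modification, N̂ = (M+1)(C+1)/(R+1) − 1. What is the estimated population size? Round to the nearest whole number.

N̂ = (91+1)(100+1)/(23+1) − 1 = 92·101/24 − 1
= 9292/24 − 1 ≈ 387.2 − 1 ≈ 386.2 → 386

N ≈ 386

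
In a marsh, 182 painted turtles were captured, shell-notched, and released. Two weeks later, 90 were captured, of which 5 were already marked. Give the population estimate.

N = 3276

Lincoln-Petersen assumes M/N = R/C, so N = M·C / R.
N = (182 × 90) / 5 = 16380 / 5 = 3276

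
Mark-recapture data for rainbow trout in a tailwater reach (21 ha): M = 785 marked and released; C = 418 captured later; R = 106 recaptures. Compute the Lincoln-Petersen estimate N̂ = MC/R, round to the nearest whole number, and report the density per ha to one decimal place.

density ≈ 147.4 rainbow trout per ha

N̂ = 785·418/106 = 328130/106 ≈ 3095.6 → 3096
Density = N̂ / area = 3096 / 21 ≈ 147.43 → 147.4 per ha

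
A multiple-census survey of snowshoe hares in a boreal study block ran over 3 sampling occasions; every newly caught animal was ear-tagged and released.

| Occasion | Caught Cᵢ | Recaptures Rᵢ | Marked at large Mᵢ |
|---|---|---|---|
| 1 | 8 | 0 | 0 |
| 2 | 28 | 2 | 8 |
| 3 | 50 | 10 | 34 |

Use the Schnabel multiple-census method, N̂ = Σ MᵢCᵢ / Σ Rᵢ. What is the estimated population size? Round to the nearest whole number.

Σ MᵢCᵢ = 0·8 + 8·28 + 34·50 = 0 + 224 + 1700 = 1924
Σ Rᵢ = 0 + 2 + 10 = 12
N̂ = 1924 / 12 ≈ 160.3 → 160

N ≈ 160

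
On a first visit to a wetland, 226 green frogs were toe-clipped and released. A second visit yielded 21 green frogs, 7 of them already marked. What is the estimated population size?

N = (226 × 21) / 7 = 4746 / 7 = 678

N = 678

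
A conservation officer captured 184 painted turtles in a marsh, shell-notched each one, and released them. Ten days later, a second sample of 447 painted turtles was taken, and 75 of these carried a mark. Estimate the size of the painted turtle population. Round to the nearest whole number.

The marked fraction in the recapture sample should equal the marked fraction in the population: 75/447 = 184/N.
N = (184 × 447) / 75 = 82248 / 75 ≈ 1096.6 → 1097

N ≈ 1097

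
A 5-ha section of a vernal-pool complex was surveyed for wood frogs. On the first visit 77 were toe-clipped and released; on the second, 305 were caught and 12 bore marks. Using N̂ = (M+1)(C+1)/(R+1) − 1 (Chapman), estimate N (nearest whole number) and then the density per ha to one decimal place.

N̂ = 78·306/13 − 1 = 23868/13 − 1 = 1835
Density = N̂ / area = 1835 / 5 = 367.0 per ha

density ≈ 367.0 wood frogs per ha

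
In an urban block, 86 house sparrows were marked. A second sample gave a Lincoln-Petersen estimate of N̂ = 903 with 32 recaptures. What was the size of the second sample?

From N = M·C/R: C = N·R / M = 903·32 / 86 = 28896 / 86 = 336.

C = 336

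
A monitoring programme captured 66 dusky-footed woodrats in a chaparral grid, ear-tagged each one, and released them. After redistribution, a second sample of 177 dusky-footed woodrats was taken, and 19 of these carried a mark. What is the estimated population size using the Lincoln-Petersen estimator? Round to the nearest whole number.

The marked fraction in the recapture sample should equal the marked fraction in the population: 19/177 = 66/N.
N = (66 × 177) / 19 = 11682 / 19 ≈ 614.8 → 615

N ≈ 615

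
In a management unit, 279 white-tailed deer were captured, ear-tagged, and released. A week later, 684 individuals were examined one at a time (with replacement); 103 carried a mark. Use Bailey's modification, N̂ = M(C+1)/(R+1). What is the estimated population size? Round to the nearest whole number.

N ≈ 1838

N̂ = 279·(684+1)/(103+1) = 279·685/104 = 191115/104 ≈ 1837.6 → 1838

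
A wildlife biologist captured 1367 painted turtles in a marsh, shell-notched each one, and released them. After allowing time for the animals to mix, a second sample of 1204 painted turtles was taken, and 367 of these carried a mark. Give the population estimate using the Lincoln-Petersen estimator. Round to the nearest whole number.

If marked individuals mix randomly, R/C ≈ M/N, giving N ≈ M·C/R.
N = (1367 × 1204) / 367 = 1645868 / 367 ≈ 4484.7 → 4485

N ≈ 4485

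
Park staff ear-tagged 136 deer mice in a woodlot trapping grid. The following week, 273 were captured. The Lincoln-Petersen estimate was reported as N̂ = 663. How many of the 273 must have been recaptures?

R = 56

From N = M·C/R: R = M·C / N = 136·273 / 663 = 37128 / 663 = 56.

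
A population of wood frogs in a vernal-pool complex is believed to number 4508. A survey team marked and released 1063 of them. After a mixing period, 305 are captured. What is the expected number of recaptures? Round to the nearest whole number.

Expected recaptures E[R] = M·C / N.
E[R] = 1063 × 305 / 4508 = 324215 / 4508 ≈ 71.9 → 72

expected recaptures ≈ 72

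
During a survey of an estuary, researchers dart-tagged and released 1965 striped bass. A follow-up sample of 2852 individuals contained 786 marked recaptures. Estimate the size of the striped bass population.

Lincoln-Petersen assumes M/N = R/C, so N = M·C / R.
N = (1965 × 2852) / 786 = 5604180 / 786 = 7130

N = 7130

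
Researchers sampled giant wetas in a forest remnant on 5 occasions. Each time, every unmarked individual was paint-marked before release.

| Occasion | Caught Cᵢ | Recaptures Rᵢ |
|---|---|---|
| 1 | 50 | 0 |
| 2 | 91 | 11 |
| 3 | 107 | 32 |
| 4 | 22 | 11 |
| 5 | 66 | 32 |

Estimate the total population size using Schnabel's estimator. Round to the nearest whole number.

Marked at large before each occasion: Mᵢ = Σⱼ<ᵢ (Cⱼ − Rⱼ) → M1=0, M2=50, M3=130, M4=205, M5=216
Σ MᵢCᵢ = 0·50 + 50·91 + 130·107 + 205·22 + 216·66 = 0 + 4550 + 13910 + 4510 + 14256 = 37226
Σ Rᵢ = 0 + 11 + 32 + 11 + 32 = 86
N̂ = 37226 / 86 ≈ 432.9 → 433

N ≈ 433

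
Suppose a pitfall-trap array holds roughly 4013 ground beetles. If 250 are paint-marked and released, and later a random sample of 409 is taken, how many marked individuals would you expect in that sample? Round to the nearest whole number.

Expected recaptures E[R] = M·C / N.
E[R] = 250 × 409 / 4013 = 102250 / 4013 ≈ 25.48 → 25

expected recaptures ≈ 25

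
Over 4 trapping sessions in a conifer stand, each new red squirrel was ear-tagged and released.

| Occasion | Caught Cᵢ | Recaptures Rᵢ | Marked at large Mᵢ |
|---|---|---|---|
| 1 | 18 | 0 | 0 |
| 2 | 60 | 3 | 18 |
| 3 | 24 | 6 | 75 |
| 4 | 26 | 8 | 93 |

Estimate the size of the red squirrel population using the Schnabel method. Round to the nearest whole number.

N ≈ 312

Σ MᵢCᵢ = 0·18 + 18·60 + 75·24 + 93·26 = 0 + 1080 + 1800 + 2418 = 5298
Σ Rᵢ = 0 + 3 + 6 + 8 = 17
N̂ = 5298 / 17 ≈ 311.6 → 312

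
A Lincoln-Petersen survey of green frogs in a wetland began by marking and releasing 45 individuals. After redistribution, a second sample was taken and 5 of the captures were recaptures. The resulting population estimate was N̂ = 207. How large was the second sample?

C = 23

From N = M·C/R: C = N·R / M = 207·5 / 45 = 1035 / 45 = 23.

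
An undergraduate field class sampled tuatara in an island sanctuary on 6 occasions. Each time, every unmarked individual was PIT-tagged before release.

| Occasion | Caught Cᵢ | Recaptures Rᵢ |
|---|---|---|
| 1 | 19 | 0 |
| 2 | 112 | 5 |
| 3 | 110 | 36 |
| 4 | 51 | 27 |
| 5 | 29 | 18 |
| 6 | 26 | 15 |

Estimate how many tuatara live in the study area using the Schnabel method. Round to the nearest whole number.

Marked at large before each occasion: Mᵢ = Σⱼ<ᵢ (Cⱼ − Rⱼ) → M1=0, M2=19, M3=126, M4=200, M5=224, M6=235
Σ MᵢCᵢ = 0·19 + 19·112 + 126·110 + 200·51 + 224·29 + 235·26 = 0 + 2128 + 13860 + 10200 + 6496 + 6110 = 38794
Σ Rᵢ = 0 + 5 + 36 + 27 + 18 + 15 = 101
N̂ = 38794 / 101 ≈ 384.1 → 384

N ≈ 384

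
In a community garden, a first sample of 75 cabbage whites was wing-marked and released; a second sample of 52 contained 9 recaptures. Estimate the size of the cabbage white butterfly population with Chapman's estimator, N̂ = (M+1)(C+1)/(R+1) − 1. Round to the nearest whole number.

N ≈ 402

N̂ = (75+1)(52+1)/(9+1) − 1 = 76·53/10 − 1
= 4028/10 − 1 ≈ 402.8 − 1 ≈ 401.8 → 402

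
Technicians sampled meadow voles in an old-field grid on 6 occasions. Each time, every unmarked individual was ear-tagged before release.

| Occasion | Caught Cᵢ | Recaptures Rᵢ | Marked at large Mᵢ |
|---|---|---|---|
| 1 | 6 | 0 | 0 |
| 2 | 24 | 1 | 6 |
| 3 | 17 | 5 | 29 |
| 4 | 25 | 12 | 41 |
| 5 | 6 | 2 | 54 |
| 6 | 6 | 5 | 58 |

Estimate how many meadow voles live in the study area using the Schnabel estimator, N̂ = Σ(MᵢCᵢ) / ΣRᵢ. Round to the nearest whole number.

N ≈ 93

Σ MᵢCᵢ = 0·6 + 6·24 + 29·17 + 41·25 + 54·6 + 58·6 = 0 + 144 + 493 + 1025 + 324 + 348 = 2334
Σ Rᵢ = 0 + 1 + 5 + 12 + 2 + 5 = 25
N̂ = 2334 / 25 ≈ 93.4 → 93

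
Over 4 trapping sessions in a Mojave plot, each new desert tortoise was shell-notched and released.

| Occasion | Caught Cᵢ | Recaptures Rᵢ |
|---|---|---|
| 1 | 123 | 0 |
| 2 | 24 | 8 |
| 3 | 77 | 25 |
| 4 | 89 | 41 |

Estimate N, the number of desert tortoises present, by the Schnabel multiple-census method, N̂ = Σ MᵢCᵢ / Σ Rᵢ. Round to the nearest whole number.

N ≈ 414

Marked at large before each occasion: Mᵢ = Σⱼ<ᵢ (Cⱼ − Rⱼ) → M1=0, M2=123, M3=139, M4=191
Σ MᵢCᵢ = 0·123 + 123·24 + 139·77 + 191·89 = 0 + 2952 + 10703 + 16999 = 30654
Σ Rᵢ = 0 + 8 + 25 + 41 = 74
N̂ = 30654 / 74 ≈ 414.2 → 414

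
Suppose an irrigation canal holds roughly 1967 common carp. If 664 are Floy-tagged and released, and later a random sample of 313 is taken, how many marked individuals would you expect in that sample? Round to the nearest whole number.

The marked fraction of the population is 664/1967, so in a sample of 313 expect C·(M/N) marked.
E[R] = 664 × 313 / 1967 = 207832 / 1967 ≈ 105.7 → 106

expected recaptures ≈ 106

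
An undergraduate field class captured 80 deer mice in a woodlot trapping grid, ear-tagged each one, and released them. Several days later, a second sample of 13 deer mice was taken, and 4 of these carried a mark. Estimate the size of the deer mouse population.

N = 260

If marked individuals mix randomly, R/C ≈ M/N, giving N ≈ M·C/R.
N = (80 × 13) / 4 = 1040 / 4 = 260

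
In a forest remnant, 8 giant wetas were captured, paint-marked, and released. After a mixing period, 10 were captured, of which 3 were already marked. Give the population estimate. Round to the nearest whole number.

N ≈ 27

The marked fraction in the recapture sample should equal the marked fraction in the population: 3/10 = 8/N.
N = (8 × 10) / 3 = 80 / 3 ≈ 26.7 → 27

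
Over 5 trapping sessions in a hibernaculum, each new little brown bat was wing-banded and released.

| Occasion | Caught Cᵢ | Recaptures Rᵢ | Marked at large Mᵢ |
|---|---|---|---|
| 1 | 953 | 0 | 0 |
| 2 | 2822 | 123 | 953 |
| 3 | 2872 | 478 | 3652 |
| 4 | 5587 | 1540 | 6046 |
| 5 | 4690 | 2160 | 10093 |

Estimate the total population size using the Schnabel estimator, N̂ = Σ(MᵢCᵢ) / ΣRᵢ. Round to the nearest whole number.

N ≈ 21,924

Σ MᵢCᵢ = 0·953 + 953·2822 + 3652·2872 + 6046·5587 + 10093·4690 = 0 + 2689366 + 10488544 + 33779002 + 47336170 = 94293082
Σ Rᵢ = 0 + 123 + 478 + 1540 + 2160 = 4301
N̂ = 94293082 / 4301 ≈ 21923.5 → 21924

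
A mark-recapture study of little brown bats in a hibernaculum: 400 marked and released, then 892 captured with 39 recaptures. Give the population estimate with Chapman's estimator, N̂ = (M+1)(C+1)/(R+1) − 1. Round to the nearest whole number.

N ≈ 8951

N̂ = (400+1)(892+1)/(39+1) − 1 = 401·893/40 − 1
= 358093/40 − 1 ≈ 8952.3 − 1 ≈ 8951.3 → 8951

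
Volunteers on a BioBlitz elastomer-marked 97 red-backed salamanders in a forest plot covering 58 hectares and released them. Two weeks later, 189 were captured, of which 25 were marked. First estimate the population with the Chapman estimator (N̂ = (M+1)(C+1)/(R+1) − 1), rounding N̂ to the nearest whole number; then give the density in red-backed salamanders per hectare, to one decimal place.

density ≈ 12.3 red-backed salamanders per hectare

N̂ = 98·190/26 − 1 = 18620/26 − 1 ≈ 715.2 → 715
Density = N̂ / area = 715 / 58 ≈ 12.33 → 12.3 per hectare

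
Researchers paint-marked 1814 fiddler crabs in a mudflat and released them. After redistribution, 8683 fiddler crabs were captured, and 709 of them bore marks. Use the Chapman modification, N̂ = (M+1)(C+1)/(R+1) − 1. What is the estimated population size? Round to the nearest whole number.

N̂ = (1814+1)(8683+1)/(709+1) − 1 = 1815·8684/710 − 1
= 15761460/710 − 1 ≈ 22199.2 − 1 ≈ 22198.2 → 22198

N ≈ 22,198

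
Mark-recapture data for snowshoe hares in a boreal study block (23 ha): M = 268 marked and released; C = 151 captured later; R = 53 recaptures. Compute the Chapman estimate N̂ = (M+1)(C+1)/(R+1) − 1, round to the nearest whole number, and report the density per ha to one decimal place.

density ≈ 32.9 snowshoe hares per ha

N̂ = 269·152/54 − 1 = 40888/54 − 1 ≈ 756.2 → 756
Density = N̂ / area = 756 / 23 ≈ 32.87 → 32.9 per ha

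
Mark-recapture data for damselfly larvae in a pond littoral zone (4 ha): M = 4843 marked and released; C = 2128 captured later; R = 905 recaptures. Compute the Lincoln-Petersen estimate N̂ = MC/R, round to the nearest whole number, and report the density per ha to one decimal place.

density ≈ 2847.0 damselfly larvae per ha

N̂ = 4843·2128/905 = 10305904/905 ≈ 11387.7 → 11388
Density = N̂ / area = 11388 / 4 = 2847.0 per ha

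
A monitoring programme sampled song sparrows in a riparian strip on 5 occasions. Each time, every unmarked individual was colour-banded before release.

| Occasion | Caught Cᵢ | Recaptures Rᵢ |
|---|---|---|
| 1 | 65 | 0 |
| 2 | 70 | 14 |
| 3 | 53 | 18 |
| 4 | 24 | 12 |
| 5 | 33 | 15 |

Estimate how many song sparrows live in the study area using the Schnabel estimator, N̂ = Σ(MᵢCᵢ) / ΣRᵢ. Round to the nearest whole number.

Marked at large before each occasion: Mᵢ = Σⱼ<ᵢ (Cⱼ − Rⱼ) → M1=0, M2=65, M3=121, M4=156, M5=168
Σ MᵢCᵢ = 0·65 + 65·70 + 121·53 + 156·24 + 168·33 = 0 + 4550 + 6413 + 3744 + 5544 = 20251
Σ Rᵢ = 0 + 14 + 18 + 12 + 15 = 59
N̂ = 20251 / 59 ≈ 343.2 → 343

N ≈ 343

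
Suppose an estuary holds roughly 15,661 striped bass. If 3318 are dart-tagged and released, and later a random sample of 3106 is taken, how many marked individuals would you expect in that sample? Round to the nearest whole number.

Expected recaptures E[R] = M·C / N.
E[R] = 3318 × 3106 / 15661 = 10305708 / 15661 ≈ 658.0 → 658

expected recaptures ≈ 658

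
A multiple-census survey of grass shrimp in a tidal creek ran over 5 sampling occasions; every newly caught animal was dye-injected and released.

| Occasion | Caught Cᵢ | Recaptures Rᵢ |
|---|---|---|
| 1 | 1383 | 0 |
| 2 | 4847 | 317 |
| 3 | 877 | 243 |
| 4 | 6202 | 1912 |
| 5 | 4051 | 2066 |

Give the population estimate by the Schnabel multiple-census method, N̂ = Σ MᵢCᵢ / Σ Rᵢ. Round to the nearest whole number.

N ≈ 21,242

Marked at large before each occasion: Mᵢ = Σⱼ<ᵢ (Cⱼ − Rⱼ) → M1=0, M2=1383, M3=5913, M4=6547, M5=10837
Σ MᵢCᵢ = 0·1383 + 1383·4847 + 5913·877 + 6547·6202 + 10837·4051 = 0 + 6703401 + 5185701 + 40604494 + 43900687 = 96394283
Σ Rᵢ = 0 + 317 + 243 + 1912 + 2066 = 4538
N̂ = 96394283 / 4538 ≈ 21241.6 → 21242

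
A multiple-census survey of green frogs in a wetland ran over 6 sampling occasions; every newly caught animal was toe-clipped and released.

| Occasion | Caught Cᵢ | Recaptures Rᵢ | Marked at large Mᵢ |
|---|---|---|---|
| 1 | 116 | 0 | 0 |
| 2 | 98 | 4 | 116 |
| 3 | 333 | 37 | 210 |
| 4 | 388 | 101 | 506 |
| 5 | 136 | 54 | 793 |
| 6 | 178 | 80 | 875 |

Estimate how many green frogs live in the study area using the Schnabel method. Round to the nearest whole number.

N ≈ 1961

Σ MᵢCᵢ = 0·116 + 116·98 + 210·333 + 506·388 + 793·136 + 875·178 = 0 + 11368 + 69930 + 196328 + 107848 + 155750 = 541224
Σ Rᵢ = 0 + 4 + 37 + 101 + 54 + 80 = 276
N̂ = 541224 / 276 ≈ 1961.0 → 1961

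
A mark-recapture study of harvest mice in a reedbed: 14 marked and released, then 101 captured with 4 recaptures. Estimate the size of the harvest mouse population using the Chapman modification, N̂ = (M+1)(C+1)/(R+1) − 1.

N̂ = (14+1)(101+1)/(4+1) − 1 = 15·102/5 − 1
= 1530/5 − 1 = 306 − 1 = 305

N = 305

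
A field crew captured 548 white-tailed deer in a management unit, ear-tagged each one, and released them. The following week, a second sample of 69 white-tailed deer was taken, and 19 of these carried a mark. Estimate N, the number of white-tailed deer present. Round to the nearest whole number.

If marked individuals mix randomly, R/C ≈ M/N, giving N ≈ M·C/R.
N = (548 × 69) / 19 = 37812 / 19 ≈ 1990.1 → 1990

N ≈ 1990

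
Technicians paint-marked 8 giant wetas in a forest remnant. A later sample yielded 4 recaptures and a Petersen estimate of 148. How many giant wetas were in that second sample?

From N = M·C/R: C = N·R / M = 148·4 / 8 = 592 / 8 = 74.

C = 74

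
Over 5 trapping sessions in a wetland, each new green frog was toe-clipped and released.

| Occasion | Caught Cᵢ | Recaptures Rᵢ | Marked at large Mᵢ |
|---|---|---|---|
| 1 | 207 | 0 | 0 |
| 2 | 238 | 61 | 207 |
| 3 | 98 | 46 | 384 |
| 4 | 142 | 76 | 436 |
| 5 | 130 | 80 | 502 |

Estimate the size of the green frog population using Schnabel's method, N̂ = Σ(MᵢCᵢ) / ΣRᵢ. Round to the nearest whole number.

N ≈ 814

Σ MᵢCᵢ = 0·207 + 207·238 + 384·98 + 436·142 + 502·130 = 0 + 49266 + 37632 + 61912 + 65260 = 214070
Σ Rᵢ = 0 + 61 + 46 + 76 + 80 = 263
N̂ = 214070 / 263 ≈ 814.0 → 814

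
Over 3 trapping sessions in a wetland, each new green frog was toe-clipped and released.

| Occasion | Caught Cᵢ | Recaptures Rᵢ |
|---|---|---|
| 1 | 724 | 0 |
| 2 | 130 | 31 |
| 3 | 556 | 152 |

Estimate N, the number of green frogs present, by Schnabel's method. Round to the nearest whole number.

N ≈ 3015

Marked at large before each occasion: Mᵢ = Σⱼ<ᵢ (Cⱼ − Rⱼ) → M1=0, M2=724, M3=823
Σ MᵢCᵢ = 0·724 + 724·130 + 823·556 = 0 + 94120 + 457588 = 551708
Σ Rᵢ = 0 + 31 + 152 = 183
N̂ = 551708 / 183 ≈ 3014.8 → 3015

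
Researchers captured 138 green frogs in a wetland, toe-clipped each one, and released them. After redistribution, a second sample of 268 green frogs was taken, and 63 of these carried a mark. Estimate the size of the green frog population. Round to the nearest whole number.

N ≈ 587

If marked individuals mix randomly, R/C ≈ M/N, giving N ≈ M·C/R.
N = (138 × 268) / 63 = 36984 / 63 ≈ 587.0 → 587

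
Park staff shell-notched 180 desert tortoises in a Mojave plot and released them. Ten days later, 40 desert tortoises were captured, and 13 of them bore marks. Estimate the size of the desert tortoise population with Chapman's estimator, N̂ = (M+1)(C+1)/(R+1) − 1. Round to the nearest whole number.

N̂ = (180+1)(40+1)/(13+1) − 1 = 181·41/14 − 1
= 7421/14 − 1 ≈ 530.1 − 1 ≈ 529.1 → 529

N ≈ 529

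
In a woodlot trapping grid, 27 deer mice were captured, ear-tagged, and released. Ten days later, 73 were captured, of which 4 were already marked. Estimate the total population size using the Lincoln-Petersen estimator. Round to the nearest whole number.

The marked fraction in the recapture sample should equal the marked fraction in the population: 4/73 = 27/N.
N = (27 × 73) / 4 = 1971 / 4 ≈ 492.8 → 493

N ≈ 493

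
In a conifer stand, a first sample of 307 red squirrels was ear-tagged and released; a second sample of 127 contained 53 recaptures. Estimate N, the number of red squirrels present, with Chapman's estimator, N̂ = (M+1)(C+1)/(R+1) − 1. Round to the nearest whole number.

N̂ = (307+1)(127+1)/(53+1) − 1 = 308·128/54 − 1
= 39424/54 − 1 ≈ 730.1 − 1 ≈ 729.1 → 729

N ≈ 729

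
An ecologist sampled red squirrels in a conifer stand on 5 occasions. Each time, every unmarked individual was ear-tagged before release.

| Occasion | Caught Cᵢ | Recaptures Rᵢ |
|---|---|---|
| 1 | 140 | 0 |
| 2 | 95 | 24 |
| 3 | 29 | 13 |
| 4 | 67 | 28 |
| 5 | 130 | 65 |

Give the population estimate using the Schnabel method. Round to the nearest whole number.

N ≈ 532

Marked at large before each occasion: Mᵢ = Σⱼ<ᵢ (Cⱼ − Rⱼ) → M1=0, M2=140, M3=211, M4=227, M5=266
Σ MᵢCᵢ = 0·140 + 140·95 + 211·29 + 227·67 + 266·130 = 0 + 13300 + 6119 + 15209 + 34580 = 69208
Σ Rᵢ = 0 + 24 + 13 + 28 + 65 = 130
N̂ = 69208 / 130 ≈ 532.4 → 532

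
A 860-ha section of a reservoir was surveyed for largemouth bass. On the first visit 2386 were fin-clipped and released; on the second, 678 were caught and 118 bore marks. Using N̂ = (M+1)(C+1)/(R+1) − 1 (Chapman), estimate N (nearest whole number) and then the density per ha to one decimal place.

density ≈ 15.8 largemouth bass per ha

N̂ = 2387·679/119 − 1 = 1620773/119 − 1 ≈ 13618.9 → 13619
Density = N̂ / area = 13619 / 860 ≈ 15.84 → 15.8 per ha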